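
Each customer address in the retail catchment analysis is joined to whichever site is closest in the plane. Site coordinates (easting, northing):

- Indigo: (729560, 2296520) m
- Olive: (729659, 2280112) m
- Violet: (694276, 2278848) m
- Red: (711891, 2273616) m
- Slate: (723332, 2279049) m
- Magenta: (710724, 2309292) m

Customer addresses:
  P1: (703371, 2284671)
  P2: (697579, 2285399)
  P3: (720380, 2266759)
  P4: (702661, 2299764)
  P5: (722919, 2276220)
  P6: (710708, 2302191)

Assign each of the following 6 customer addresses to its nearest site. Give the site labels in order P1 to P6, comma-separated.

Violet, Violet, Red, Magenta, Slate, Magenta

P1 → Violet (d²=116626354.00)
P2 → Violet (d²=53825410.00)
P3 → Red (d²=119081570.00)
P4 → Magenta (d²=155794753.00)
P5 → Slate (d²=8173810.00)
P6 → Magenta (d²=50424457.00)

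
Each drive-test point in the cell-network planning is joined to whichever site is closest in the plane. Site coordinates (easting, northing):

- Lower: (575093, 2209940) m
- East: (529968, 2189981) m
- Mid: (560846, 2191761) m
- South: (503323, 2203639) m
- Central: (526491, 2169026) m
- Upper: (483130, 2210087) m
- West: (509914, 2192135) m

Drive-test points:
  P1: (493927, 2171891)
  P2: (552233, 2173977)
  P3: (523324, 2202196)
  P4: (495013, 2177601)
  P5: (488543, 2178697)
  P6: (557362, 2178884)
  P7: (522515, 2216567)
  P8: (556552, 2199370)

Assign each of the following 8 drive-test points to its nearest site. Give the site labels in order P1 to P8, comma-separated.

P1 → West (d²=665403705.00)
P2 → Mid (d²=390454425.00)
P3 → East (d²=193348961.00)
P4 → West (d²=433276957.00)
P5 → West (d²=637299485.00)
P6 → Mid (d²=177955385.00)
P7 → South (d²=535466048.00)
P8 → Mid (d²=76335317.00)

West, Mid, East, West, West, Mid, South, Mid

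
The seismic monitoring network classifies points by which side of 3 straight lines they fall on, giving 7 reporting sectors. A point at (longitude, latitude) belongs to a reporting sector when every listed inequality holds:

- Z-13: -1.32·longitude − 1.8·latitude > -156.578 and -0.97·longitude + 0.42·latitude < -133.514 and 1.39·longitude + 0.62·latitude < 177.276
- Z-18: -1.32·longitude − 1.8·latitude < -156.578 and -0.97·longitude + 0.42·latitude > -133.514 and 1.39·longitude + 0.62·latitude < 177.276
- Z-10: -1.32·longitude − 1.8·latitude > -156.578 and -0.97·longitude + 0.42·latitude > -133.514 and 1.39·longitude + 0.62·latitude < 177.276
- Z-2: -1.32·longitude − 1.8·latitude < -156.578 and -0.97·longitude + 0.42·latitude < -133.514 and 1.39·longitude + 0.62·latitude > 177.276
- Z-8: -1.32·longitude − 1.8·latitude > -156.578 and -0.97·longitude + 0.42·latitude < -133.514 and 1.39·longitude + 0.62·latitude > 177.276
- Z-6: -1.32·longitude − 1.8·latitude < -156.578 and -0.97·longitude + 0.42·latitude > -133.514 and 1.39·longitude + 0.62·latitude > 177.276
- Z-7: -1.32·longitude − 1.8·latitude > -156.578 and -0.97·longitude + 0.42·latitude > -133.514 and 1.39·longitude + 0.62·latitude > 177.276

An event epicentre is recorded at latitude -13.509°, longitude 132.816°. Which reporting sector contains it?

-1.32·132.816 − 1.8·-13.509 = -151.001, which is > -156.578
-0.97·132.816 + 0.42·-13.509 = -134.505, which is < -133.514
1.39·132.816 + 0.62·-13.509 = 176.239, which is < 177.276
This sign pattern matches Z-13.

Z-13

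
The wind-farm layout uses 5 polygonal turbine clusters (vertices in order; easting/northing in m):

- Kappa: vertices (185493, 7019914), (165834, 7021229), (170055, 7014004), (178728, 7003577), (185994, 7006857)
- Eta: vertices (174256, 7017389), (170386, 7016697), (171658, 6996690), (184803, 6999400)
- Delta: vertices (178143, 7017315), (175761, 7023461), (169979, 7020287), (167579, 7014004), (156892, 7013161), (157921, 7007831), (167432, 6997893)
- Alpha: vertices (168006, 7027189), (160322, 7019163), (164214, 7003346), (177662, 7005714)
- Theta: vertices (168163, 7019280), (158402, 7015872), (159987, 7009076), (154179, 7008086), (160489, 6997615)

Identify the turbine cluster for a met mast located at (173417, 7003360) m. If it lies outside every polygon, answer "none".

Cast a ray rightward from (173417, 7003360). For each polygon, the edges (by vertex number in listed order) whose endpoints lie on opposite sides of northing = 7003360, where each meets that height, and whether that is right or left of the point:
Kappa: no edge straddles that height → 0 crossings.
Eta: 2–3 at easting≈171233.9 (left), 4–1 at easting≈182481.2 (right) → 1 crossing.
Delta: 6–7 at easting≈162199.9 (left), 7–1 at easting≈170447.0 (left) → 0 crossings.
Alpha: 2–3 at easting≈164210.6 (left), 3–4 at easting≈164293.5 (left) → 0 crossings.
Theta: 4–5 at easting≈157027.0 (left), 5–1 at easting≈162523.9 (left) → 0 crossings.
Only Eta has an odd count, so the point is inside Eta.

Eta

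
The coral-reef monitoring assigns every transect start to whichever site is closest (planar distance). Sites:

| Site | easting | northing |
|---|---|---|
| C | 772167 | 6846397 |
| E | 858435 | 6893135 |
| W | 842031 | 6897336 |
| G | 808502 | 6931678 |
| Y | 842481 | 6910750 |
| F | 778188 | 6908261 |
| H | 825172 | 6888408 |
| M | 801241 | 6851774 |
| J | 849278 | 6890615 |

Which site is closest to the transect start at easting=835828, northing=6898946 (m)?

Squared distances to each site:
C: 6814120322.000; E: 544844170.000; W: 41069309.000; G: 1818094100.000; Y: 183596825.000; F: 3409138825.000; H: 224599780.000; M: 3421458153.000; J: 250308061.000.
Minimum at W.

W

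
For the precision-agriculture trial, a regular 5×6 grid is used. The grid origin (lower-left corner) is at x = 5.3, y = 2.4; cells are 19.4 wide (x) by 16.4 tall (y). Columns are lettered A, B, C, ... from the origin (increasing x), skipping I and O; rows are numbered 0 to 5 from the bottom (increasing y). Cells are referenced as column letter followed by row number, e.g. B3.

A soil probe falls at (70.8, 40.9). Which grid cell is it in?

Column index: ⌊(70.8 − 5.3) / 19.4⌋ = ⌊3.376⌋ = 3 → column D
Row offset from origin: ⌊(40.9 − 2.4) / 16.4⌋ = ⌊2.348⌋ = 2 → row 2

D2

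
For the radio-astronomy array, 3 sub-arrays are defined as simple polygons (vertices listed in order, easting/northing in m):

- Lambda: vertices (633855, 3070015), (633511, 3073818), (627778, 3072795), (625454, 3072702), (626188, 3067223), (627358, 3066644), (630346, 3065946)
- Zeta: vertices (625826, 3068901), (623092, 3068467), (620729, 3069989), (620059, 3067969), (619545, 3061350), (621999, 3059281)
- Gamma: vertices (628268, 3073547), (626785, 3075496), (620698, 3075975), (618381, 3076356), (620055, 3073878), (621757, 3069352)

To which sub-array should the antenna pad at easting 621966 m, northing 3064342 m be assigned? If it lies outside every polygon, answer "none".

Zeta

Cast a ray rightward from (621966, 3064342). For each polygon, the edges (by vertex number in listed order) whose endpoints lie on opposite sides of northing = 3064342, where each meets that height, and whether that is right or left of the point:
Lambda: no edge straddles that height → 0 crossings.
Zeta: 4–5 at easting≈619777.3 (left), 6–1 at easting≈624012.4 (right) → 1 crossing.
Gamma: no edge straddles that height → 0 crossings.
Only Zeta has an odd count, so the point is inside Zeta.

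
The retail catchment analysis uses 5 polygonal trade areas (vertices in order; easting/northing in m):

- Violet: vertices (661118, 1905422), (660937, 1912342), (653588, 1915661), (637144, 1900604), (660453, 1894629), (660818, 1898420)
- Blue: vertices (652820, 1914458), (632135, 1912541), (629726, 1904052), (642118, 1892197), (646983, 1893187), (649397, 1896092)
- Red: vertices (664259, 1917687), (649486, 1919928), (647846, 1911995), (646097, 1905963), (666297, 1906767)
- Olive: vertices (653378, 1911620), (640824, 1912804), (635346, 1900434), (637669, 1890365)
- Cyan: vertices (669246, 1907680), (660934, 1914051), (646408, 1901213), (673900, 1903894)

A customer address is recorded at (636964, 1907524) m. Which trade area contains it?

Cast a ray rightward from (636964, 1907524). For each polygon, the edges (by vertex number in listed order) whose endpoints lie on opposite sides of northing = 1907524, where each meets that height, and whether that is right or left of the point:
Violet: 1–2 at easting≈661063.0 (right), 3–4 at easting≈644701.4 (right) → 2 crossings.
Blue: 2–3 at easting≈630711.3 (left), 6–1 at easting≈651527.7 (right) → 1 crossing.
Red: 3–4 at easting≈646549.6 (right), 5–1 at easting≈666155.7 (right) → 2 crossings.
Olive: 2–3 at easting≈638485.8 (right), 4–1 at easting≈650350.8 (right) → 2 crossings.
Cyan: 2–3 at easting≈653548.8 (right), 4–1 at easting≈669437.8 (right) → 2 crossings.
Only Blue has an odd count, so the point is inside Blue.

Blue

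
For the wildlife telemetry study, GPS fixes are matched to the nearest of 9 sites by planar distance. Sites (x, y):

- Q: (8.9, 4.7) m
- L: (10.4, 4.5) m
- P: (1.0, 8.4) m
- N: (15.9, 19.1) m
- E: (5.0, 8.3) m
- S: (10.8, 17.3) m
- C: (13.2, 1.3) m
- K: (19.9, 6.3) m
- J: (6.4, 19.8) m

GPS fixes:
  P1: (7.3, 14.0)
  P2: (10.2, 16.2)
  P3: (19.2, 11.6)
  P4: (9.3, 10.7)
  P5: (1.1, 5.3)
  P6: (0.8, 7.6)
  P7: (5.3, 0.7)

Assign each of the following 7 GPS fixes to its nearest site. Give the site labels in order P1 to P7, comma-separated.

P1 → S (d²=23.14)
P2 → S (d²=1.57)
P3 → K (d²=28.58)
P4 → E (d²=24.25)
P5 → P (d²=9.62)
P6 → P (d²=0.68)
P7 → Q (d²=28.96)

S, S, K, E, P, P, Q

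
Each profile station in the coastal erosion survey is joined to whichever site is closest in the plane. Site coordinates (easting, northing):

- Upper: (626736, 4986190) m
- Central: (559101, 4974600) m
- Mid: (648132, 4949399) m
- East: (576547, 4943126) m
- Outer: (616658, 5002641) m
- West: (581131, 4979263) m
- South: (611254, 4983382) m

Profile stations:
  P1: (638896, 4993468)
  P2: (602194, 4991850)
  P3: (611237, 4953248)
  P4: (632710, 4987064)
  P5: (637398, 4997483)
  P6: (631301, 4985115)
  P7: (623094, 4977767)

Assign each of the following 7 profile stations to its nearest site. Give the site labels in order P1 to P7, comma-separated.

Upper, South, South, Upper, Upper, Upper, Upper

P1 → Upper (d²=200834884.00)
P2 → South (d²=153790624.00)
P3 → South (d²=908058245.00)
P4 → Upper (d²=36452552.00)
P5 → Upper (d²=241210093.00)
P6 → Upper (d²=21994850.00)
P7 → Upper (d²=84211093.00)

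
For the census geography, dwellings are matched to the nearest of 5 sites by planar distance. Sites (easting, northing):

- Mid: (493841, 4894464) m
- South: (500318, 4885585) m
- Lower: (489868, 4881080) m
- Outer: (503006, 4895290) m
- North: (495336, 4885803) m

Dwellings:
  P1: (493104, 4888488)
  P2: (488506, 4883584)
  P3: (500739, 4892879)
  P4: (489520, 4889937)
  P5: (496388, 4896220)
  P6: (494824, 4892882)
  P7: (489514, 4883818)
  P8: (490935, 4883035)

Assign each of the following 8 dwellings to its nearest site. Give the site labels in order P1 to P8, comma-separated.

P1 → North (d²=12191049.00)
P2 → Lower (d²=8125060.00)
P3 → Outer (d²=10952210.00)
P4 → Mid (d²=39164770.00)
P5 → Mid (d²=9570745.00)
P6 → Mid (d²=3469013.00)
P7 → Lower (d²=7621960.00)
P8 → Lower (d²=4960514.00)

North, Lower, Outer, Mid, Mid, Mid, Lower, Lower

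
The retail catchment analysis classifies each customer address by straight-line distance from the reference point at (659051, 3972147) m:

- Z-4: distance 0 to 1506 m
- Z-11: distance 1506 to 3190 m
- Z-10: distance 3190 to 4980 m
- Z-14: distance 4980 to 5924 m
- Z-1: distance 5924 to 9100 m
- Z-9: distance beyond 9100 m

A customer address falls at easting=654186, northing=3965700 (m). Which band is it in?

Distance = √((654186−659051)² + (3965700−3972147)²) = √(23668225.000 + 41563809.000) = 8076.635 m.
5924 ≤ 8076.635 < 9100 → Z-1.

Z-1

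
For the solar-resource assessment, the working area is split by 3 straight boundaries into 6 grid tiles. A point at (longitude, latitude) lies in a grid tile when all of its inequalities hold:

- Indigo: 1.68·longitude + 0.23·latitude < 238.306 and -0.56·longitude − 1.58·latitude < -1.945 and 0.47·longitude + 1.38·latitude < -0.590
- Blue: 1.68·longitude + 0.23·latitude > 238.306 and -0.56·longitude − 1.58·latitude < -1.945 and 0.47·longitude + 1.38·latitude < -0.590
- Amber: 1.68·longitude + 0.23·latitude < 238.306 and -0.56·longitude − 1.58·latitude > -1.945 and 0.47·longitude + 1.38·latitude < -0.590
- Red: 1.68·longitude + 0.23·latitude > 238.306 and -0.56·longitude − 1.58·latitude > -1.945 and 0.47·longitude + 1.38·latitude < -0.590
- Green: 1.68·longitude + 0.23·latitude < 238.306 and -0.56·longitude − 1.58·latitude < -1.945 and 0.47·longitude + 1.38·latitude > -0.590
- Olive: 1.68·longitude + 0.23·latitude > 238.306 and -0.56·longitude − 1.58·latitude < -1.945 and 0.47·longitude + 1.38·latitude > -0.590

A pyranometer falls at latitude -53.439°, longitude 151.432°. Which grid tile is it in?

1.68·151.432 + 0.23·-53.439 = 242.115, which is > 238.306
-0.56·151.432 − 1.58·-53.439 = -0.368, which is > -1.945
0.47·151.432 + 1.38·-53.439 = -2.573, which is < -0.590
This sign pattern matches Red.

Red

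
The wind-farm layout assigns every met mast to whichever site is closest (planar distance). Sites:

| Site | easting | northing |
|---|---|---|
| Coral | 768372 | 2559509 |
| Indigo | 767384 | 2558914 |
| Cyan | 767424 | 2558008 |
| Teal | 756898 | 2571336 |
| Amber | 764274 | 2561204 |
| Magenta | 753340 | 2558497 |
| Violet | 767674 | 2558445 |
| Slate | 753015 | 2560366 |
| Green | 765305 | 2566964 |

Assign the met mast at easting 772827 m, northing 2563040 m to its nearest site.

Coral

Squared distances to each site:
Coral: 32314986.000; Indigo: 46650125.000; Cyan: 54513433.000; Teal: 322556657.000; Amber: 76524705.000; Magenta: 400382018.000; Violet: 47667434.000; Slate: 399665620.000; Green: 71978260.000.
Minimum at Coral.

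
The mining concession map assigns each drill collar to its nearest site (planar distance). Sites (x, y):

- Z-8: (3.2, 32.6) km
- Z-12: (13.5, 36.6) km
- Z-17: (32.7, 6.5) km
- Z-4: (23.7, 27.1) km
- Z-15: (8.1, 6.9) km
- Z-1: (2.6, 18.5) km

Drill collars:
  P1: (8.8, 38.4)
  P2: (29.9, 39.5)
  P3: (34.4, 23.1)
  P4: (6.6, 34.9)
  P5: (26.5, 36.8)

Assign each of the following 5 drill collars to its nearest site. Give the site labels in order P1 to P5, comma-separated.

P1 → Z-12 (d²=25.33)
P2 → Z-4 (d²=192.20)
P3 → Z-4 (d²=130.49)
P4 → Z-8 (d²=16.85)
P5 → Z-4 (d²=101.93)

Z-12, Z-4, Z-4, Z-8, Z-4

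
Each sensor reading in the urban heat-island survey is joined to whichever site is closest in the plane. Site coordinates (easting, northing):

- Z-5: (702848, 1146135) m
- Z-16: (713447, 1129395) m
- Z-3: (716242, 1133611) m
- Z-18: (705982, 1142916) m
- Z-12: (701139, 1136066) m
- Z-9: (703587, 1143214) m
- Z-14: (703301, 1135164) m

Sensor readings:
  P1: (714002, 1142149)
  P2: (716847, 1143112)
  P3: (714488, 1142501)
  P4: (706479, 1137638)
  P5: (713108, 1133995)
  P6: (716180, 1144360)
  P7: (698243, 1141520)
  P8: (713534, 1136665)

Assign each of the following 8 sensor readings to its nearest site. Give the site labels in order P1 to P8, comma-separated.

P1 → Z-18 (d²=64908689.00)
P2 → Z-3 (d²=90635026.00)
P3 → Z-18 (d²=72524261.00)
P4 → Z-14 (d²=16220360.00)
P5 → Z-3 (d²=9969412.00)
P6 → Z-18 (d²=106084340.00)
P7 → Z-9 (d²=31427972.00)
P8 → Z-3 (d²=16660180.00)

Z-18, Z-3, Z-18, Z-14, Z-3, Z-18, Z-9, Z-3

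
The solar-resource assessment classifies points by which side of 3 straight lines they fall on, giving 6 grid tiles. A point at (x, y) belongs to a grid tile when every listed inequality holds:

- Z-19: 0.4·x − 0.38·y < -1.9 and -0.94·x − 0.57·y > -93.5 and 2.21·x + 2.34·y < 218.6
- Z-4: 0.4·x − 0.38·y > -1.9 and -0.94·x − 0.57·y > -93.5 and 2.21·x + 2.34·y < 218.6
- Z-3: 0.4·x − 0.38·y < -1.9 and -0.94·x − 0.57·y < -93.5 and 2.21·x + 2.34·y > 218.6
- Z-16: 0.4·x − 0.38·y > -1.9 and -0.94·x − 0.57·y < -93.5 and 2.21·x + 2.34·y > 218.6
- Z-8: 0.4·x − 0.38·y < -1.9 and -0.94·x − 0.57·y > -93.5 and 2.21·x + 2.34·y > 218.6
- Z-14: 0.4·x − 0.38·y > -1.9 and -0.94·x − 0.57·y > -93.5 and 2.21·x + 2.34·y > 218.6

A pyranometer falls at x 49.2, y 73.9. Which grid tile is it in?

Z-8

0.4·49.2 − 0.38·73.9 = -8.402, which is < -1.9
-0.94·49.2 − 0.57·73.9 = -88.371, which is > -93.5
2.21·49.2 + 2.34·73.9 = 281.658, which is > 218.6
This sign pattern matches Z-8.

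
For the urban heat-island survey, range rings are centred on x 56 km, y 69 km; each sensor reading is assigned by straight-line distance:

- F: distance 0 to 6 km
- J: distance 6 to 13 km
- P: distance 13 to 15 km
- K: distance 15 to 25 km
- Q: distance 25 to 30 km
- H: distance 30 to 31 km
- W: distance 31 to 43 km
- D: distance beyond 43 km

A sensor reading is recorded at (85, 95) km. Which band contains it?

Distance = √((85−56)² + (95−69)²) = √(841.000 + 676.000) = 38.949 km.
31 ≤ 38.949 < 43 → W.

W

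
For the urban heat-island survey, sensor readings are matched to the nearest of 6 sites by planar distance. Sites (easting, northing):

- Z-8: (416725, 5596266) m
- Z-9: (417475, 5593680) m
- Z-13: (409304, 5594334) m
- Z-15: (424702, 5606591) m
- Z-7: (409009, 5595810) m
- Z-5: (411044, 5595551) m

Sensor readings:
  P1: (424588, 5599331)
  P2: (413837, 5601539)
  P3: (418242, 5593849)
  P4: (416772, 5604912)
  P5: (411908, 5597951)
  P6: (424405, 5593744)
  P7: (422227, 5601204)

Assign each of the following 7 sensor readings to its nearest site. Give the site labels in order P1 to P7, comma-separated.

Z-15, Z-8, Z-9, Z-15, Z-5, Z-9, Z-15

P1 → Z-15 (d²=52720596.00)
P2 → Z-8 (d²=36145073.00)
P3 → Z-9 (d²=616850.00)
P4 → Z-15 (d²=65703941.00)
P5 → Z-5 (d²=6506496.00)
P6 → Z-9 (d²=48028996.00)
P7 → Z-15 (d²=35145394.00)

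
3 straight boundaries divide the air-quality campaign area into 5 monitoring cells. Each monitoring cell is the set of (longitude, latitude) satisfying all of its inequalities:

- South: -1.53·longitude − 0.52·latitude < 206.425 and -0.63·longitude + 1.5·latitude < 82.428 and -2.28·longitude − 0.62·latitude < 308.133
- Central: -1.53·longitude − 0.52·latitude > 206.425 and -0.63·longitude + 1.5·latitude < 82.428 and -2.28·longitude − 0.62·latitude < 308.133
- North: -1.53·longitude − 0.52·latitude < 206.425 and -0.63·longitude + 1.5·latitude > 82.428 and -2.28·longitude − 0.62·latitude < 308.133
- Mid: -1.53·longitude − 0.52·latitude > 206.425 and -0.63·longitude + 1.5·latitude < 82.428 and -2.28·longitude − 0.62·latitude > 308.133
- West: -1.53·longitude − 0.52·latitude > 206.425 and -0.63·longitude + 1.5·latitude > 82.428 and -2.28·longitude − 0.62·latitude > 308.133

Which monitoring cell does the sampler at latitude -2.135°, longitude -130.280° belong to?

-1.53·-130.280 − 0.52·-2.135 = 200.439, which is < 206.425
-0.63·-130.280 + 1.5·-2.135 = 78.874, which is < 82.428
-2.28·-130.280 − 0.62·-2.135 = 298.362, which is < 308.133
This sign pattern matches South.

South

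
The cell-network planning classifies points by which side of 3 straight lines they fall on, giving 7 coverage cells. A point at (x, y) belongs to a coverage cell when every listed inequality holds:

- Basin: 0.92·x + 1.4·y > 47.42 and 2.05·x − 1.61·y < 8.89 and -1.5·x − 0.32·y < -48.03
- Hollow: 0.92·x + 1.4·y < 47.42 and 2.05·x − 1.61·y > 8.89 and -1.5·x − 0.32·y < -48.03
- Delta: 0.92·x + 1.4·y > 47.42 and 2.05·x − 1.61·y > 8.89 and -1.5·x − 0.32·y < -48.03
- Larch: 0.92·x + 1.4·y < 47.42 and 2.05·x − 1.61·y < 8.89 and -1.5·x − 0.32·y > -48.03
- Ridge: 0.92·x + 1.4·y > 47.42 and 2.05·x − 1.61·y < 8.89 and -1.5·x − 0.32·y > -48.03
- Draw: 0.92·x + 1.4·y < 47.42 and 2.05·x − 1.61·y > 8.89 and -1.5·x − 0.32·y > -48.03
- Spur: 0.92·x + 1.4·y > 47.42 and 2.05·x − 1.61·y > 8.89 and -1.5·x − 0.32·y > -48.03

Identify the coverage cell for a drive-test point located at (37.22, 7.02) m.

Hollow

0.92·37.22 + 1.4·7.02 = 44.070, which is < 47.42
2.05·37.22 − 1.61·7.02 = 64.999, which is > 8.89
-1.5·37.22 − 0.32·7.02 = -58.076, which is < -48.03
This sign pattern matches Hollow.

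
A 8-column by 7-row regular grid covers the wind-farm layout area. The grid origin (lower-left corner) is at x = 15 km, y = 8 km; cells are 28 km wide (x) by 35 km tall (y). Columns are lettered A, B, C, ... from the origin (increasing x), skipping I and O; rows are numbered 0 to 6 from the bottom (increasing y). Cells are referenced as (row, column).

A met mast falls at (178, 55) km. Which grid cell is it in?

Column index: ⌊(178 − 15) / 28⌋ = ⌊5.821⌋ = 5 → column F
Row offset from origin: ⌊(55 − 8) / 35⌋ = ⌊1.343⌋ = 1 → row 1

(1, F)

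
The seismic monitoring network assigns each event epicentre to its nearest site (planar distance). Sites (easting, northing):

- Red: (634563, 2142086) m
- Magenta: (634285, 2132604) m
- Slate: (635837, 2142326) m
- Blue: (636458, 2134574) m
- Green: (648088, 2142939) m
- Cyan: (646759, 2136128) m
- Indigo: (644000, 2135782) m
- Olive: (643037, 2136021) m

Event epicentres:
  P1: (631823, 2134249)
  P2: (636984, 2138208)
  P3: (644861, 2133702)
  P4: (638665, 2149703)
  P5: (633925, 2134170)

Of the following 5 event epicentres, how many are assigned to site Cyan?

P1 → Magenta
P2 → Blue
P3 → Indigo
P4 → Slate
P5 → Magenta
0 of the 5 go to Cyan.

0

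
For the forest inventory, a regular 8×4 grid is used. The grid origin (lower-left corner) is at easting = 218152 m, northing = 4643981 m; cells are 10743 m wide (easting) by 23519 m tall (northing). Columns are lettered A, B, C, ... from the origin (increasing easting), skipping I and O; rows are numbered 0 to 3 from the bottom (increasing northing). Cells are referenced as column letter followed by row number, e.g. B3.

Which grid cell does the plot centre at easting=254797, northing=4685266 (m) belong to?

D1

Column index: ⌊(254797 − 218152) / 10743⌋ = ⌊3.411⌋ = 3 → column D
Row offset from origin: ⌊(4685266 − 4643981) / 23519⌋ = ⌊1.755⌋ = 1 → row 1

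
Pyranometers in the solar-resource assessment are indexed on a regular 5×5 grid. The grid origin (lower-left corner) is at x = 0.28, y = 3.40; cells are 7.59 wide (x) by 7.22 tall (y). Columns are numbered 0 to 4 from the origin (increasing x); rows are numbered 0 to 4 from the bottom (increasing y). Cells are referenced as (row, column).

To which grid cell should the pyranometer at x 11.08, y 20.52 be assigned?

Column index: ⌊(11.08 − 0.28) / 7.59⌋ = ⌊1.423⌋ = 1
Row offset from origin: ⌊(20.52 − 3.40) / 7.22⌋ = ⌊2.371⌋ = 2 → row 2

(2, 1)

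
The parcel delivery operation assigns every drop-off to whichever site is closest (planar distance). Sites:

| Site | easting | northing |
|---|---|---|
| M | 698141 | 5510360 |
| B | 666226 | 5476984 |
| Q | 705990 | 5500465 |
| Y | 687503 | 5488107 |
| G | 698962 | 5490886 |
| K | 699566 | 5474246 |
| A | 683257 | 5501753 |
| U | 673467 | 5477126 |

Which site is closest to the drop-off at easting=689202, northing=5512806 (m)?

M

Squared distances to each site:
M: 85888637.000; B: 1811112260.000; Q: 434137225.000; Y: 612927202.000; G: 575744000.000; K: 1594286096.000; A: 157511834.000; U: 1520652625.000.
Minimum at M.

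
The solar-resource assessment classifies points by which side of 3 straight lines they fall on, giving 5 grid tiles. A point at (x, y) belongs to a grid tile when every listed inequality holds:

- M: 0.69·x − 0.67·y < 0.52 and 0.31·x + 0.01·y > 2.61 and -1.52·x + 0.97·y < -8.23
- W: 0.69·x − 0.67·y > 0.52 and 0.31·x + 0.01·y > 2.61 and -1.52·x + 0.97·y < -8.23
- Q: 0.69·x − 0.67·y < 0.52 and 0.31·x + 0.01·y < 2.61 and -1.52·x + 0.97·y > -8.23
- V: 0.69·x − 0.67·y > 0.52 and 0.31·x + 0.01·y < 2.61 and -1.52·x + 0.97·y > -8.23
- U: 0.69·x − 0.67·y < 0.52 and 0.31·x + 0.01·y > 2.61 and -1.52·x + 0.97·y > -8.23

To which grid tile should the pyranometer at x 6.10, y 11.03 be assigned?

Q

0.69·6.10 − 0.67·11.03 = -3.181, which is < 0.52
0.31·6.10 + 0.01·11.03 = 2.001, which is < 2.61
-1.52·6.10 + 0.97·11.03 = 1.427, which is > -8.23
This sign pattern matches Q.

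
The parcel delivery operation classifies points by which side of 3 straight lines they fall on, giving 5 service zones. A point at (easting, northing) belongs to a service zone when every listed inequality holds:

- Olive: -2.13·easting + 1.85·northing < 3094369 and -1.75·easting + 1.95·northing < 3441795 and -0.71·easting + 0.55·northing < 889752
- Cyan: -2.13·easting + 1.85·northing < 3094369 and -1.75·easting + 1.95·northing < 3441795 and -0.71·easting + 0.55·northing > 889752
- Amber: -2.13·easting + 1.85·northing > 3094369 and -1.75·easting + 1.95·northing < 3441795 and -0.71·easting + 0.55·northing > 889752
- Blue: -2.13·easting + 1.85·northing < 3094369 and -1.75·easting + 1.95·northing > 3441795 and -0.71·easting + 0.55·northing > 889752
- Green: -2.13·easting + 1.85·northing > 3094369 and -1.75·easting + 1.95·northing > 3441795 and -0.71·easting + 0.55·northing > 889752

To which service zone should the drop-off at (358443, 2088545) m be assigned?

-2.13·358443 + 1.85·2088545 = 3100324.660, which is > 3094369
-1.75·358443 + 1.95·2088545 = 3445387.500, which is > 3441795
-0.71·358443 + 0.55·2088545 = 894205.220, which is > 889752
This sign pattern matches Green.

Green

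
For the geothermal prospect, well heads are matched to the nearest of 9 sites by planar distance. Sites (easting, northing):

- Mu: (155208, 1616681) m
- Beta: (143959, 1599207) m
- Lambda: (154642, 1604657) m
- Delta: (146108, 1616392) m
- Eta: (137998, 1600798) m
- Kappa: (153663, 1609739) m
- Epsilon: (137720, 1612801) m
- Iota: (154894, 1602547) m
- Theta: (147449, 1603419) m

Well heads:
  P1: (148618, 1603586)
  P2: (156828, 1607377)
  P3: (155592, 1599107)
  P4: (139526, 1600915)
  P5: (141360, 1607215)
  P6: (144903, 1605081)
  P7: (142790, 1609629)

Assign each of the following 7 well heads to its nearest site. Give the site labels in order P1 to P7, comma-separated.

Theta, Lambda, Iota, Eta, Epsilon, Theta, Epsilon

P1 → Theta (d²=1394450.00)
P2 → Lambda (d²=12176996.00)
P3 → Iota (d²=12320804.00)
P4 → Eta (d²=2348473.00)
P5 → Epsilon (d²=44452996.00)
P6 → Theta (d²=9244360.00)
P7 → Epsilon (d²=35766484.00)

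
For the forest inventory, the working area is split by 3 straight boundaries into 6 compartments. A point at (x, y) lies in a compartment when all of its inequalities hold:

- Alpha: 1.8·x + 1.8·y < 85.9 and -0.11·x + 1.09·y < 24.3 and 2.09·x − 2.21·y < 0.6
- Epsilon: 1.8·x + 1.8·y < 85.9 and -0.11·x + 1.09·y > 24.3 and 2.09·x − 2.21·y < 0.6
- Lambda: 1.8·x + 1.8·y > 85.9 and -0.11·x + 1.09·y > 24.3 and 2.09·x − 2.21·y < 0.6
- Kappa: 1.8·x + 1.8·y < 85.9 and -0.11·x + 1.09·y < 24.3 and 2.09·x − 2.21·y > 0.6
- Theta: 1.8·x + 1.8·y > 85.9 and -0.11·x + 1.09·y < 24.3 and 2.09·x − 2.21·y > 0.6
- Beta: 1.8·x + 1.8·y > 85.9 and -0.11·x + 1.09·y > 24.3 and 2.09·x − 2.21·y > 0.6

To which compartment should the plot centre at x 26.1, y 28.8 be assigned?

Lambda

1.8·26.1 + 1.8·28.8 = 98.820, which is > 85.9
-0.11·26.1 + 1.09·28.8 = 28.521, which is > 24.3
2.09·26.1 − 2.21·28.8 = -9.099, which is < 0.6
This sign pattern matches Lambda.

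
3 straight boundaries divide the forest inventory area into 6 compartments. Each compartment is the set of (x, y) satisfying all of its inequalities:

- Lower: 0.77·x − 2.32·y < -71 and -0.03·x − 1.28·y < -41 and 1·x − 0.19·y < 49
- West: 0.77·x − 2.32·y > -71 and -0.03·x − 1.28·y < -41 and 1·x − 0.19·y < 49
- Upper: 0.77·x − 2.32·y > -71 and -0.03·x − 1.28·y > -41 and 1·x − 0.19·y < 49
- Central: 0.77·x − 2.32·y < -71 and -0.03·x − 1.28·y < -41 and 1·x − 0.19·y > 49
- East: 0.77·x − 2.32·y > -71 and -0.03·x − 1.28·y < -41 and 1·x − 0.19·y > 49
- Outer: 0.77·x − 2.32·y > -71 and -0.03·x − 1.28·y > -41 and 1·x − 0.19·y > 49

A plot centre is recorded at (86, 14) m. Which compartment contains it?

Outer

0.77·86 − 2.32·14 = 33.740, which is > -71
-0.03·86 − 1.28·14 = -20.500, which is > -41
1·86 − 0.19·14 = 83.340, which is > 49
This sign pattern matches Outer.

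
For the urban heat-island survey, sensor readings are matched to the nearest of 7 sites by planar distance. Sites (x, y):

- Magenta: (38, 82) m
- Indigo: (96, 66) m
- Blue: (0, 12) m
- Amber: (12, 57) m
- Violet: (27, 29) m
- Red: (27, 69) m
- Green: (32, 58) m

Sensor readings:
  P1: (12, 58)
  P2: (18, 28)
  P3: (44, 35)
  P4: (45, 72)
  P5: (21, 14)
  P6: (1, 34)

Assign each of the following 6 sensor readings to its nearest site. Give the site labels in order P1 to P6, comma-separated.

Amber, Violet, Violet, Magenta, Violet, Blue

P1 → Amber (d²=1.00)
P2 → Violet (d²=82.00)
P3 → Violet (d²=325.00)
P4 → Magenta (d²=149.00)
P5 → Violet (d²=261.00)
P6 → Blue (d²=485.00)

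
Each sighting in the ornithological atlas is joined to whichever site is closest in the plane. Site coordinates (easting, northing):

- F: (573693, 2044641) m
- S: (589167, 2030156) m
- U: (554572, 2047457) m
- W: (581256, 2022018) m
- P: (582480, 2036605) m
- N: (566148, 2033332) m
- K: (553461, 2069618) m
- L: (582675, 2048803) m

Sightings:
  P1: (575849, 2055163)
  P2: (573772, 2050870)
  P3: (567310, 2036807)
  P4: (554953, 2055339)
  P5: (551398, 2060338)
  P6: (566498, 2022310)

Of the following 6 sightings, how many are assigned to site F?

P1 → L
P2 → F
P3 → N
P4 → U
P5 → K
P6 → N
1 of the 6 goes to F.

1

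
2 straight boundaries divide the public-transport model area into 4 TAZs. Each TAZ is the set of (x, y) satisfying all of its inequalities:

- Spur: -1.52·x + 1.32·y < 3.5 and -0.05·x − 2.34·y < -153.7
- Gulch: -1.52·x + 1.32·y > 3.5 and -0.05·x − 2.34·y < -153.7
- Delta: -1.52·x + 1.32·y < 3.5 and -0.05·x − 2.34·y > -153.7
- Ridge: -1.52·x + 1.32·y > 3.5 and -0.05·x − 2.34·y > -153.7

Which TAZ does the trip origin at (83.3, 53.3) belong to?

Delta

-1.52·83.3 + 1.32·53.3 = -56.260, which is < 3.5
-0.05·83.3 − 2.34·53.3 = -128.887, which is > -153.7
This sign pattern matches Delta.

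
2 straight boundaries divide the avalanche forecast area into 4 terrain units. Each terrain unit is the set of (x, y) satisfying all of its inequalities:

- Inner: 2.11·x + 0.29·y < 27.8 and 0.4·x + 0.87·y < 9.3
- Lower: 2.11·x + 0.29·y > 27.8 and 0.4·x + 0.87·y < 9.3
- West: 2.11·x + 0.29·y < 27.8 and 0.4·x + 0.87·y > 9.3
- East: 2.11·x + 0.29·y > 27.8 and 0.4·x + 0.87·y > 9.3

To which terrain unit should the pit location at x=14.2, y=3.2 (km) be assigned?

2.11·14.2 + 0.29·3.2 = 30.890, which is > 27.8
0.4·14.2 + 0.87·3.2 = 8.464, which is < 9.3
This sign pattern matches Lower.

Lower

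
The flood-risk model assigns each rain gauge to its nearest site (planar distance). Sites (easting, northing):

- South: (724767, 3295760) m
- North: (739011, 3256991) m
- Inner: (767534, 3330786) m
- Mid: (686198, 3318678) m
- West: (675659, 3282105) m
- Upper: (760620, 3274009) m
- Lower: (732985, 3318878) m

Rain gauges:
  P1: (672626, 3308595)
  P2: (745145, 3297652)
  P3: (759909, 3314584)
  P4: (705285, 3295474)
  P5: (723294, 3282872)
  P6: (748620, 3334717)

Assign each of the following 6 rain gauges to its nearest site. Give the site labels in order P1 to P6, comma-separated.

P1 → Mid (d²=285866073.00)
P2 → South (d²=418842548.00)
P3 → Inner (d²=320645429.00)
P4 → South (d²=379630120.00)
P5 → South (d²=168270273.00)
P6 → Inner (d²=373192157.00)

Mid, South, Inner, South, South, Inner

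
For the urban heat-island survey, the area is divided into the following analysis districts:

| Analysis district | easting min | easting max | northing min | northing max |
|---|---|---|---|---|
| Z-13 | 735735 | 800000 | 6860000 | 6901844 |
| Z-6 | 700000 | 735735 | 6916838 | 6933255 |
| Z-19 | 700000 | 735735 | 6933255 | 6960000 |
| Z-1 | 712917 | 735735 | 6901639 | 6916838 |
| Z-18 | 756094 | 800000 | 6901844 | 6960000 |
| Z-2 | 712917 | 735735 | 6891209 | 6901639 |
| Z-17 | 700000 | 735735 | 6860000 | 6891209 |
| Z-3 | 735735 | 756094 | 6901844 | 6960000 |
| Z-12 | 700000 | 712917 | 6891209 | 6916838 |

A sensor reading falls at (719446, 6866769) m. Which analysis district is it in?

The point has easting = 719446 and northing = 6866769.
Only Z-17 satisfies 700000 ≤ easting ≤ 735735 and 6860000 ≤ northing ≤ 6891209.

Z-17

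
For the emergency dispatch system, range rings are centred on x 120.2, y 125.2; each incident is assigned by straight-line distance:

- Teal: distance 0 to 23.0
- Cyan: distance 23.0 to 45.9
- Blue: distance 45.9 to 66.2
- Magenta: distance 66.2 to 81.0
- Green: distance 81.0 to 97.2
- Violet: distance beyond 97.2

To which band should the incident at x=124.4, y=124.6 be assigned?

Teal

Distance = √((124.4−120.2)² + (124.6−125.2)²) = √(17.640 + 0.360) = 4.243.
0 ≤ 4.243 < 23.0 → Teal.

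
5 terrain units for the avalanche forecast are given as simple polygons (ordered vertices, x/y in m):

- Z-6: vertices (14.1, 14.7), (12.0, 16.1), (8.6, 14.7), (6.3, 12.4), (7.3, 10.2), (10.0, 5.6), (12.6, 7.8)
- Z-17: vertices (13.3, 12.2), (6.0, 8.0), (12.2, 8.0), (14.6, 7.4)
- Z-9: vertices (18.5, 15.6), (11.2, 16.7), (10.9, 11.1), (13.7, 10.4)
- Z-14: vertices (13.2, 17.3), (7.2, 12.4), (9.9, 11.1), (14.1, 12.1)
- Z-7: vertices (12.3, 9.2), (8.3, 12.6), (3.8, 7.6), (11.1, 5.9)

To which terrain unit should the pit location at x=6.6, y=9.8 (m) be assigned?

Cast a ray rightward from (6.6, 9.8). For each polygon, the edges (by vertex number in listed order) whose endpoints lie on opposite sides of y = 9.8, where each meets that height, and whether that is right or left of the point:
Z-6: 5–6 at x≈7.53 (right), 7–1 at x≈13.03 (right) → 2 crossings.
Z-17: 1–2 at x≈9.13 (right), 4–1 at x≈13.95 (right) → 2 crossings.
Z-9: no edge straddles that height → 0 crossings.
Z-14: no edge straddles that height → 0 crossings.
Z-7: 1–2 at x≈11.59 (right), 2–3 at x≈5.78 (left) → 1 crossing.
Only Z-7 has an odd count, so the point is inside Z-7.

Z-7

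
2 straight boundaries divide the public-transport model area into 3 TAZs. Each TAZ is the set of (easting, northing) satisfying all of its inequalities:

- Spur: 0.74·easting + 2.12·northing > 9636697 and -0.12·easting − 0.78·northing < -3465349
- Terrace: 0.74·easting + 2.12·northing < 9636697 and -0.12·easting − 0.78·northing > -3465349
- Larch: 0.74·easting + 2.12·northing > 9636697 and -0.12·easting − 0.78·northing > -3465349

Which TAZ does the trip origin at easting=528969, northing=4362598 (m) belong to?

0.74·528969 + 2.12·4362598 = 9640144.820, which is > 9636697
-0.12·528969 − 0.78·4362598 = -3466302.720, which is < -3465349
This sign pattern matches Spur.

Spur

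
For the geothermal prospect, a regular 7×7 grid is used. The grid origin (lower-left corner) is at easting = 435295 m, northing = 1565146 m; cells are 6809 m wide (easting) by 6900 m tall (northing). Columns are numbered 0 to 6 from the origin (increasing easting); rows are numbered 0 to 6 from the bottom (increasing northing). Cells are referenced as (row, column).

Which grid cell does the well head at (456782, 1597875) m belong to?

(4, 3)

Column index: ⌊(456782 − 435295) / 6809⌋ = ⌊3.156⌋ = 3
Row offset from origin: ⌊(1597875 − 1565146) / 6900⌋ = ⌊4.743⌋ = 4 → row 4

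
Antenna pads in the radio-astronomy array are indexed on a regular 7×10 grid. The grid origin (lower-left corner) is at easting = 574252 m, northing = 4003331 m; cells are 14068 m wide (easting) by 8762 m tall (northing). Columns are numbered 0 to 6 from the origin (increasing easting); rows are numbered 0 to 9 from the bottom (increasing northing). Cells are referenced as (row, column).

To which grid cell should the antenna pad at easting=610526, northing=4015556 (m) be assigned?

Column index: ⌊(610526 − 574252) / 14068⌋ = ⌊2.578⌋ = 2
Row offset from origin: ⌊(4015556 − 4003331) / 8762⌋ = ⌊1.395⌋ = 1 → row 1

(1, 2)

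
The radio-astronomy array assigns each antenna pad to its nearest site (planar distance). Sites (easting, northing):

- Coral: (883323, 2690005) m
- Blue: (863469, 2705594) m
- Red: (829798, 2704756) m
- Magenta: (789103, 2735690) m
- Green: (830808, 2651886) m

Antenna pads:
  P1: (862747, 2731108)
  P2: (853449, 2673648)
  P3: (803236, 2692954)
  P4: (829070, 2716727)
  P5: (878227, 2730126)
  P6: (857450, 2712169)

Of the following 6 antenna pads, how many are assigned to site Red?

2

P1 → Blue
P2 → Green
P3 → Red
P4 → Red
P5 → Blue
P6 → Blue
2 of the 6 go to Red.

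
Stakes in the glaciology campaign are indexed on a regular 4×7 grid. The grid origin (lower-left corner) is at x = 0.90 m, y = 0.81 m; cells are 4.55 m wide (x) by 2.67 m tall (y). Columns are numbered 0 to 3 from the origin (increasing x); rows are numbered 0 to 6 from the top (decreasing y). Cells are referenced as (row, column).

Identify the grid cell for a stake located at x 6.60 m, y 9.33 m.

(3, 1)

Column index: ⌊(6.60 − 0.90) / 4.55⌋ = ⌊1.253⌋ = 1
Row offset from origin: ⌊(9.33 − 0.81) / 2.67⌋ = ⌊3.191⌋ = 3 → row 3 (counted from top)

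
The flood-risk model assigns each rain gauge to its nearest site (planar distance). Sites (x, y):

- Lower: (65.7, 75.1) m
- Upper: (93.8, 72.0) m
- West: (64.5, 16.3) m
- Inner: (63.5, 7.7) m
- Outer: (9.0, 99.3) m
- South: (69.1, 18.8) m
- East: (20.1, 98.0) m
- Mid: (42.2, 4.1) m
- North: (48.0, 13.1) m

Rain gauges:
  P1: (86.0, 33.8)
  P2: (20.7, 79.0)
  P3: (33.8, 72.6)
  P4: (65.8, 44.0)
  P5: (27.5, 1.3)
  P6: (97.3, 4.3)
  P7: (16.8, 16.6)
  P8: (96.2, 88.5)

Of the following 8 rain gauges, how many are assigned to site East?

P1 → South
P2 → East
P3 → East
P4 → South
P5 → Mid
P6 → South
P7 → Mid
P8 → Upper
2 of the 8 go to East.

2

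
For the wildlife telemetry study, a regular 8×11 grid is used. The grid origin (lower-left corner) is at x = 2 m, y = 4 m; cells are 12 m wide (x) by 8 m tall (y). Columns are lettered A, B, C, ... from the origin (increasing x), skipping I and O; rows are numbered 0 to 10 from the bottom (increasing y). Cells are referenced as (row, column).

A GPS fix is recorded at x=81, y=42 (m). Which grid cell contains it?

Column index: ⌊(81 − 2) / 12⌋ = ⌊6.583⌋ = 6 → column G
Row offset from origin: ⌊(42 − 4) / 8⌋ = ⌊4.750⌋ = 4 → row 4

(4, G)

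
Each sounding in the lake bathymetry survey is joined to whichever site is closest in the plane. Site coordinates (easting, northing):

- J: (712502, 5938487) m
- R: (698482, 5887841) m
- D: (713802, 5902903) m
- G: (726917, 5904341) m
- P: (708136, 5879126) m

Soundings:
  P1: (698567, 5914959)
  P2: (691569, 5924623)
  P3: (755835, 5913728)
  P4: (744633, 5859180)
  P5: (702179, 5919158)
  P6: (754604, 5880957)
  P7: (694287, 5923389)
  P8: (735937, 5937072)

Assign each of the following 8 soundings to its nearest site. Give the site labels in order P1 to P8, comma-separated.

D, J, G, P, D, G, J, J

P1 → D (d²=377452361.00)
P2 → J (d²=630400985.00)
P3 → G (d²=924366493.00)
P4 → P (d²=1729873925.00)
P5 → D (d²=399319154.00)
P6 → G (d²=1313381425.00)
P7 → J (d²=559735829.00)
P8 → J (d²=551201450.00)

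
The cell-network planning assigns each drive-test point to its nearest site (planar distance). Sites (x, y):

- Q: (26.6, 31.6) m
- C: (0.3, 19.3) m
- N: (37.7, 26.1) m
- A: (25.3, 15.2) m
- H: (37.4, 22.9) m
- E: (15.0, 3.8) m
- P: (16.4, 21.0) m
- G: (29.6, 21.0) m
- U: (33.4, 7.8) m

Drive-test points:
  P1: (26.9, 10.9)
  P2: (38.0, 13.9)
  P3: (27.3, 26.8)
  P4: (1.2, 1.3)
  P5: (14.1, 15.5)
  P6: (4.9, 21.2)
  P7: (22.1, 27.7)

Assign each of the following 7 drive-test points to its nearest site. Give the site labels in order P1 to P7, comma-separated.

A, U, Q, E, P, C, Q

P1 → A (d²=21.05)
P2 → U (d²=58.37)
P3 → Q (d²=23.53)
P4 → E (d²=196.69)
P5 → P (d²=35.54)
P6 → C (d²=24.77)
P7 → Q (d²=35.46)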